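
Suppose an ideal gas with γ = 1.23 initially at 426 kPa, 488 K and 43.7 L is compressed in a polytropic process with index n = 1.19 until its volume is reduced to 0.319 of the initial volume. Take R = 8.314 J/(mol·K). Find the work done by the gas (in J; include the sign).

-23800 J

n = P₁V₁/(RT₁) = 426×43.7/(8.314×488) = 4.59 mol.
Polytropic n=1.19: T₂ = T₁(V₁/V₂)^(n−1) = 488×(3.13)^0.19 = 606 K; P₂ = P₁(V₁/V₂)^n = 1660 kPa.
W = (P₁V₁−P₂V₂)/(n−1) = (426×43.7−1660×13.9)/0.19 = -23800 J.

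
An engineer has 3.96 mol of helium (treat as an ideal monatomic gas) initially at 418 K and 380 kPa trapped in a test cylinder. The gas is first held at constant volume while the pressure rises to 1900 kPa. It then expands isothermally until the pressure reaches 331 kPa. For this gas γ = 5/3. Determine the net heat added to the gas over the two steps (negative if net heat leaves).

203000 J

V₁ = nRT₁/P₁ = 3.96×8.314×418/380 = 36.2 L.
Step 1 — Isochoric: V stays 36.2 L; P/T = const ⇒ T₂ = 2090 K, P₂ = 1900 kPa.
W = 0 (no volume change).
ΔU = nCvΔT = 3.96×12.5×(2090−418) = 82600 J.
Q = ΔU = 82600 J.
State after step 1: P = 1900 kPa, V = 36.2 L, T = 2090 K.
Step 2 — Isothermal: T stays 2090 K; PV = const ⇒ V₂ = 208 L, P₂ = 331 kPa.
ΔU = 0 (ideal gas, T constant).
W = nRT ln(V₂/V₁) = 3.96×8.314×2090×ln(5.74) = 120000 J.
Q = ΔU + W = 120000 J.
Net over both steps: W = 120000 J, Q = 203000 J, ΔU = 82600 J.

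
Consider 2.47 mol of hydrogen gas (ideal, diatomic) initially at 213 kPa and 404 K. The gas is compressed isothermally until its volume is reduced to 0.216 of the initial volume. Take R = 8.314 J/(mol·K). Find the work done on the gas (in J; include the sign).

V₁ = nRT₁/P₁ = 2.47×8.314×404/213 = 39.0 L.
Isothermal: T stays 404 K; PV = const ⇒ V₂ = 8.41 L, P₂ = 986 kPa.
W = nRT ln(V₂/V₁) = 2.47×8.314×404×ln(0.216) = -12700 J.
Work done on the gas = −W_by = 12700 J.

12700 J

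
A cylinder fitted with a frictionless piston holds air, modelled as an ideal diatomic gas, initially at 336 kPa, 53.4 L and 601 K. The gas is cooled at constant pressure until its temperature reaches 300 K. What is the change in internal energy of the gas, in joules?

n = P₁V₁/(RT₁) = 336×53.4/(8.314×601) = 3.59 mol.
Isobaric: P stays 336 kPa; V/T = const ⇒ T₂ = 300 K, V₂ = 26.7 L.
For an ideal gas ΔU = nCvΔT with Cv = (5/2)R = 20.8 J/(mol·K).
ΔU = 3.59×20.8×(300−601) = -22500 J.

-22500 J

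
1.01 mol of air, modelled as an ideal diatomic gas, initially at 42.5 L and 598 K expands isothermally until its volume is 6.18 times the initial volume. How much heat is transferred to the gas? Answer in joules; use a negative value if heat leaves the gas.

P₁ = nRT₁/V₁ = 1.01×8.314×598/42.5 = 118 kPa.
Isothermal: T stays 598 K; PV = const ⇒ V₂ = 263 L, P₂ = 19.1 kPa.
ΔU = 0 (ideal gas, T constant).
W = nRT ln(V₂/V₁) = 1.01×8.314×598×ln(6.18) = 9150 J.
Q = ΔU + W = 9150 J.

9150 J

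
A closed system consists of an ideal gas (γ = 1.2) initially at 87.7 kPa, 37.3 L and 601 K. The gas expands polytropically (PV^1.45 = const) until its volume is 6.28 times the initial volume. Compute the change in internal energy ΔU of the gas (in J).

-9200 J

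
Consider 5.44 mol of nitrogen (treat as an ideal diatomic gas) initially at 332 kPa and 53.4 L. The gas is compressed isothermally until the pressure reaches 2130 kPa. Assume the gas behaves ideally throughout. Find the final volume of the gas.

T₁ = P₁V₁/(nR) = 332×53.4/(5.44×8.314) = 392 K.
Isothermal: T stays 392 K; PV = const ⇒ V₂ = 8.32 L, P₂ = 2130 kPa.

8.32 L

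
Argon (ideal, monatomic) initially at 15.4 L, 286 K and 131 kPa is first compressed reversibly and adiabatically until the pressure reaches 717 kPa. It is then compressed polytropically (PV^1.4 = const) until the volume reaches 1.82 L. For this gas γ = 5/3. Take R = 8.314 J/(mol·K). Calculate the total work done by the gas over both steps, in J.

n = P₁V₁/(RT₁) = 131×15.4/(8.314×286) = 0.848 mol.
Step 1 — Adiabatic: T₂/T₁ = (P₂/P₁)^((γ−1)/γ) ⇒ T₂ = 286×(5.47)^0.400 = 565 K; V₂ = 5.55 L.
ΔU = nCvΔT = 0.848×12.5×(565−286) = 2950 J.
Q = 0 for an adiabatic process, so W = −ΔU = -2950 J.
State after step 1: P = 717 kPa, V = 5.55 L, T = 565 K.
Step 2 — Polytropic n=1.4: T₂ = T₁(V₁/V₂)^(n−1) = 565×(3.05)^0.40 = 882 K; P₂ = P₁(V₁/V₂)^n = 3420 kPa.
W = (P₁V₁−P₂V₂)/(n−1) = (717×5.55−3420×1.82)/0.40 = -5600 J.
ΔU = nCvΔT = 0.848×12.5×(882−565) = 3360 J.
Q = ΔU + W = -2240 J.
Net over both steps: W = -8550 J, Q = -2240 J, ΔU = 6310 J.

-8550 J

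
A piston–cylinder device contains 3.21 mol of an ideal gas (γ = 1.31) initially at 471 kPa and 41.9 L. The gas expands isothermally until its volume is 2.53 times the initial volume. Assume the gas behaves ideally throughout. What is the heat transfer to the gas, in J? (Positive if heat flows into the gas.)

T₁ = P₁V₁/(nR) = 471×41.9/(3.21×8.314) = 739 K.
Isothermal: T stays 739 K; PV = const ⇒ V₂ = 106 L, P₂ = 186 kPa.
ΔU = 0 (ideal gas, T constant).
W = nRT ln(V₂/V₁) = 3.21×8.314×739×ln(2.53) = 18300 J.
Q = ΔU + W = 18300 J.

18300 J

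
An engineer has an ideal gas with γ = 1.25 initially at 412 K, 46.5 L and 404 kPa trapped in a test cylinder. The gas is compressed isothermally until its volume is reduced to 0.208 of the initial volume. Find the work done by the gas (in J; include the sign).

n = P₁V₁/(RT₁) = 404×46.5/(8.314×412) = 5.48 mol.
Isothermal: T stays 412 K; PV = const ⇒ V₂ = 9.67 L, P₂ = 1940 kPa.
W = nRT ln(V₂/V₁) = 5.48×8.314×412×ln(0.208) = -29500 J.

-29500 J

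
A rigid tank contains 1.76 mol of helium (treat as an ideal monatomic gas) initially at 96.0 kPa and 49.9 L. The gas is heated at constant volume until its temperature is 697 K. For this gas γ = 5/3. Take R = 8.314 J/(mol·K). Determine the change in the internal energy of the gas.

8110 J

T₁ = P₁V₁/(nR) = 96.0×49.9/(1.76×8.314) = 327 K.
Isochoric: V stays 49.9 L; P/T = const ⇒ T₂ = 697 K, P₂ = 204 kPa.
For an ideal gas ΔU = nCvΔT with Cv = (3/2)R = 12.5 J/(mol·K).
ΔU = 1.76×12.5×(697−327) = 8110 J.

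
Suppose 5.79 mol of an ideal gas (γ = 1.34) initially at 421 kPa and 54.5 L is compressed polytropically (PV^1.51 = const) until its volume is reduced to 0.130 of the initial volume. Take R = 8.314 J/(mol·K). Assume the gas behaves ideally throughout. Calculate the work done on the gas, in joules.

T₁ = P₁V₁/(nR) = 421×54.5/(5.79×8.314) = 477 K.
Polytropic n=1.51: T₂ = T₁(V₁/V₂)^(n−1) = 477×(7.69)^0.51 = 1350 K; P₂ = P₁(V₁/V₂)^n = 9170 kPa.
W = (P₁V₁−P₂V₂)/(n−1) = (421×54.5−9170×7.08)/0.51 = -82400 J.
Work done on the gas = −W_by = 82400 J.

82400 J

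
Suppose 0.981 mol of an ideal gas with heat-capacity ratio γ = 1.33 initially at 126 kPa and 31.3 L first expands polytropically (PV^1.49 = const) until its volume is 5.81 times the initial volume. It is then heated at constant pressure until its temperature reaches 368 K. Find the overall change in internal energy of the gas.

-2860 J

T₁ = P₁V₁/(nR) = 126×31.3/(0.981×8.314) = 484 K.
Step 1 — Polytropic n=1.49: T₂ = T₁(V₁/V₂)^(n−1) = 484×(0.172)^0.49 = 204 K; P₂ = P₁(V₁/V₂)^n = 9.16 kPa.
W = (P₁V₁−P₂V₂)/(n−1) = (126×31.3−9.16×182)/0.49 = 4650 J.
ΔU = nCvΔT = 0.981×25.2×(204−484) = -6900 J.
Q = ΔU + W = -2250 J.
State after step 1: P = 9.16 kPa, V = 182 L, T = 204 K.
Step 2 — Isobaric: P stays 9.16 kPa; V/T = const ⇒ T₂ = 368 K, V₂ = 328 L.
W = PΔV = 9.16×(328−182) kPa·L = 1340 J.
ΔU = nCvΔT = 0.981×25.2×(368−204) = 4050 J.
Q = ΔU + W = nCpΔT = 5390 J.
Net over both steps: W = 5990 J, Q = 3130 J, ΔU = -2860 J.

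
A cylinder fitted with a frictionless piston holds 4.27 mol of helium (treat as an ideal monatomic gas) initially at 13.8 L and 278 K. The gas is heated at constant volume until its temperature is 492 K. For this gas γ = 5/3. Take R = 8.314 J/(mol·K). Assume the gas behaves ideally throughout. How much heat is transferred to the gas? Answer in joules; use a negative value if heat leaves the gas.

P₁ = nRT₁/V₁ = 4.27×8.314×278/13.8 = 715 kPa.
Isochoric: V stays 13.8 L; P/T = const ⇒ T₂ = 492 K, P₂ = 1270 kPa.
W = 0 (no volume change).
ΔU = nCvΔT = 4.27×12.5×(492−278) = 11400 J.
Q = ΔU = 11400 J.

11400 J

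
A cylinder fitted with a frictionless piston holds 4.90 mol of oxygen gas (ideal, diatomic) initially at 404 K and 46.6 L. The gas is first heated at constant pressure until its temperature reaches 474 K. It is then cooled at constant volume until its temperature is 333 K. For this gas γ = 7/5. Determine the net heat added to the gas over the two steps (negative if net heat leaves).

P₁ = nRT₁/V₁ = 4.90×8.314×404/46.6 = 353 kPa.
Step 1 — Isobaric: P stays 353 kPa; V/T = const ⇒ T₂ = 474 K, V₂ = 54.7 L.
W = PΔV = 353×(54.7−46.6) kPa·L = 2850 J.
ΔU = nCvΔT = 4.90×20.8×(474−404) = 7130 J.
Q = ΔU + W = nCpΔT = 9980 J.
State after step 1: P = 353 kPa, V = 54.7 L, T = 474 K.
Step 2 — Isochoric: V stays 54.7 L; P/T = const ⇒ T₂ = 333 K, P₂ = 248 kPa.
W = 0 (no volume change).
ΔU = nCvΔT = 4.90×20.8×(333−474) = -14400 J.
Q = ΔU = -14400 J.
Net over both steps: W = 2850 J, Q = -4380 J, ΔU = -7230 J.

-4380 J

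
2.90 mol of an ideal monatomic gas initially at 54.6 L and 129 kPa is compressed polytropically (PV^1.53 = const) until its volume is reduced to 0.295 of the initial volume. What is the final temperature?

T₁ = P₁V₁/(nR) = 129×54.6/(2.90×8.314) = 292 K.
Polytropic n=1.53: T₂ = T₁(V₁/V₂)^(n−1) = 292×(3.39)^0.53 = 558 K; P₂ = P₁(V₁/V₂)^n = 835 kPa.

558 K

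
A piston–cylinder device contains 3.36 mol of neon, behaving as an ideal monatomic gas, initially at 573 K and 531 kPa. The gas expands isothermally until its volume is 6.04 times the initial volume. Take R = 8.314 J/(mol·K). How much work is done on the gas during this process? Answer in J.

V₁ = nRT₁/P₁ = 3.36×8.314×573/531 = 30.1 L.
Isothermal: T stays 573 K; PV = const ⇒ V₂ = 182 L, P₂ = 87.9 kPa.
W = nRT ln(V₂/V₁) = 3.36×8.314×573×ln(6.04) = 28800 J.
Work done on the gas = −W_by = -28800 J.

-28800 J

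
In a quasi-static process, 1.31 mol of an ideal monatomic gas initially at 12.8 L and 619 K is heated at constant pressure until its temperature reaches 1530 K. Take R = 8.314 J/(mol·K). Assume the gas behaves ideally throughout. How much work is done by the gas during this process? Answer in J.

P₁ = nRT₁/V₁ = 1.31×8.314×619/12.8 = 527 kPa.
Isobaric: P stays 527 kPa; V/T = const ⇒ T₂ = 1530 K, V₂ = 31.6 L.
W = PΔV = 527×(31.6−12.8) kPa·L = 9920 J.

9920 J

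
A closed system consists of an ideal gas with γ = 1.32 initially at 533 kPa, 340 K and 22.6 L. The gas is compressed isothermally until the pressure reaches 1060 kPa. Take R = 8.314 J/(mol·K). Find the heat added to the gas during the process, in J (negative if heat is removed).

-8280 J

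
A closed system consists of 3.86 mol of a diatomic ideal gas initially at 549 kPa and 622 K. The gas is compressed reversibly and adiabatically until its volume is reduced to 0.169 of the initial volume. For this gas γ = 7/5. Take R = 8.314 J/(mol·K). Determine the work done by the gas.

-51700 J

V₁ = nRT₁/P₁ = 3.86×8.314×622/549 = 36.4 L.
Adiabatic: TV^(γ−1) = const ⇒ T₂ = 622×(5.92)^0.400 = 1270 K; PV^γ = const ⇒ P₂ = 6620 kPa.
ΔU = nCvΔT = 3.86×20.8×(1270−622) = 51700 J.
Q = 0 for an adiabatic process, so W = −ΔU = -51700 J.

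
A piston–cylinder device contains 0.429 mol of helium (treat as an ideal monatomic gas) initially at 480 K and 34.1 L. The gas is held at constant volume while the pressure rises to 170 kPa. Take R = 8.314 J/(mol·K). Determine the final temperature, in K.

P₁ = nRT₁/V₁ = 0.429×8.314×480/34.1 = 50.2 kPa.
Isochoric: V stays 34.1 L; P/T = const ⇒ T₂ = 1630 K, P₂ = 170 kPa.

1630 K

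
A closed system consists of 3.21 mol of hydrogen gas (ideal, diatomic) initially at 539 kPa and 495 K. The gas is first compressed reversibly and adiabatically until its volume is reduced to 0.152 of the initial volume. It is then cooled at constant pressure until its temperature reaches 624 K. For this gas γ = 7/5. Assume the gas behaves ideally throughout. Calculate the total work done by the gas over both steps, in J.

-48600 J

V₁ = nRT₁/P₁ = 3.21×8.314×495/539 = 24.5 L.
Step 1 — Adiabatic: TV^(γ−1) = const ⇒ T₂ = 495×(6.58)^0.400 = 1050 K; PV^γ = const ⇒ P₂ = 7530 kPa.
ΔU = nCvΔT = 3.21×20.8×(1050−495) = 37100 J.
Q = 0 for an adiabatic process, so W = −ΔU = -37100 J.
State after step 1: P = 7530 kPa, V = 3.73 L, T = 1050 K.
Step 2 — Isobaric: P stays 7530 kPa; V/T = const ⇒ T₂ = 624 K, V₂ = 2.21 L.
W = PΔV = 7530×(2.21−3.73) kPa·L = -11400 J.
ΔU = nCvΔT = 3.21×20.8×(624−1050) = -28500 J.
Q = ΔU + W = nCpΔT = -39900 J.
Net over both steps: W = -48600 J, Q = -39900 J, ΔU = 8610 J.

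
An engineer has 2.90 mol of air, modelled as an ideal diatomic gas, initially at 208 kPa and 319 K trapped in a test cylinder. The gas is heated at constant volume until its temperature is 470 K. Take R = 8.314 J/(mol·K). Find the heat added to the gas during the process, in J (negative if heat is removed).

V₁ = nRT₁/P₁ = 2.90×8.314×319/208 = 37.0 L.
Isochoric: V stays 37.0 L; P/T = const ⇒ T₂ = 470 K, P₂ = 306 kPa.
W = 0 (no volume change).
ΔU = nCvΔT = 2.90×20.8×(470−319) = 9100 J.
Q = ΔU = 9100 J.

9100 J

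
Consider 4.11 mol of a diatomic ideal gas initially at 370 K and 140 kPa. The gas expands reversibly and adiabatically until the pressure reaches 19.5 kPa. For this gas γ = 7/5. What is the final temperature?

V₁ = nRT₁/P₁ = 4.11×8.314×370/140 = 90.3 L.
Adiabatic: T₂/T₁ = (P₂/P₁)^((γ−1)/γ) ⇒ T₂ = 370×(0.139)^0.286 = 211 K; V₂ = 369 L.

211 K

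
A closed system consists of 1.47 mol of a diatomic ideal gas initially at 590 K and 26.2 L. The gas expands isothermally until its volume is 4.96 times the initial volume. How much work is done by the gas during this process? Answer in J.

11500 J

P₁ = nRT₁/V₁ = 1.47×8.314×590/26.2 = 275 kPa.
Isothermal: T stays 590 K; PV = const ⇒ V₂ = 130 L, P₂ = 55.5 kPa.
W = nRT ln(V₂/V₁) = 1.47×8.314×590×ln(4.96) = 11500 J.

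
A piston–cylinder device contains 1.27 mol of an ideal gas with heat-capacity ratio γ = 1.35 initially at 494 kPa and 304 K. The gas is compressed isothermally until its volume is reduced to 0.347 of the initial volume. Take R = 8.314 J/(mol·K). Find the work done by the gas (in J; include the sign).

V₁ = nRT₁/P₁ = 1.27×8.314×304/494 = 6.50 L.
Isothermal: T stays 304 K; PV = const ⇒ V₂ = 2.25 L, P₂ = 1420 kPa.
W = nRT ln(V₂/V₁) = 1.27×8.314×304×ln(0.347) = -3400 J.

-3400 J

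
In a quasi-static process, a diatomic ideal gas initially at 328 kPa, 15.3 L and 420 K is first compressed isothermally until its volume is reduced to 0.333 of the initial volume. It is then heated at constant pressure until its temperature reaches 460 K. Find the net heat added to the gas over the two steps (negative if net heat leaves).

n = P₁V₁/(RT₁) = 328×15.3/(8.314×420) = 1.44 mol.
Step 1 — Isothermal: T stays 420 K; PV = const ⇒ V₂ = 5.09 L, P₂ = 985 kPa.
ΔU = 0 (ideal gas, T constant).
W = nRT ln(V₂/V₁) = 1.44×8.314×420×ln(0.333) = -5520 J.
Q = ΔU + W = -5520 J.
State after step 1: P = 985 kPa, V = 5.09 L, T = 420 K.
Step 2 — Isobaric: P stays 985 kPa; V/T = const ⇒ T₂ = 460 K, V₂ = 5.58 L.
W = PΔV = 985×(5.58−5.09) kPa·L = 478 J.
ΔU = nCvΔT = 1.44×20.8×(460−420) = 1190 J.
Q = ΔU + W = nCpΔT = 1670 J.
Net over both steps: W = -5040 J, Q = -3850 J, ΔU = 1190 J.

-3850 J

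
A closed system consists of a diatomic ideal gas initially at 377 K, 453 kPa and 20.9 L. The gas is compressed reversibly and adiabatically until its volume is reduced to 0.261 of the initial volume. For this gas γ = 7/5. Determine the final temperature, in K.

645 K

Adiabatic: TV^(γ−1) = const ⇒ T₂ = 377×(3.83)^0.400 = 645 K; PV^γ = const ⇒ P₂ = 2970 kPa.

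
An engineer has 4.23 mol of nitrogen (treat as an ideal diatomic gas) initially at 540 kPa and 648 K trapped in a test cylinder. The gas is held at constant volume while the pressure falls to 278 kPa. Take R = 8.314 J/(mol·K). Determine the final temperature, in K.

V₁ = nRT₁/P₁ = 4.23×8.314×648/540 = 42.2 L.
Isochoric: V stays 42.2 L; P/T = const ⇒ T₂ = 334 K, P₂ = 278 kPa.

334 K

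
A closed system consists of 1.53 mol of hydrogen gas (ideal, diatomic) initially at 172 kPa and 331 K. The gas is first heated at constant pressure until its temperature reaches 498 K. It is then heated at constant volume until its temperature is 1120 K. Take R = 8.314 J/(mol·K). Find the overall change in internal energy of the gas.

25100 J

V₁ = nRT₁/P₁ = 1.53×8.314×331/172 = 24.5 L.
Step 1 — Isobaric: P stays 172 kPa; V/T = const ⇒ T₂ = 498 K, V₂ = 36.8 L.
W = PΔV = 172×(36.8−24.5) kPa·L = 2120 J.
ΔU = nCvΔT = 1.53×20.8×(498−331) = 5310 J.
Q = ΔU + W = nCpΔT = 7440 J.
State after step 1: P = 172 kPa, V = 36.8 L, T = 498 K.
Step 2 — Isochoric: V stays 36.8 L; P/T = const ⇒ T₂ = 1120 K, P₂ = 387 kPa.
W = 0 (no volume change).
ΔU = nCvΔT = 1.53×20.8×(1120−498) = 19800 J.
Q = ΔU = 19800 J.
Net over both steps: W = 2120 J, Q = 27200 J, ΔU = 25100 J.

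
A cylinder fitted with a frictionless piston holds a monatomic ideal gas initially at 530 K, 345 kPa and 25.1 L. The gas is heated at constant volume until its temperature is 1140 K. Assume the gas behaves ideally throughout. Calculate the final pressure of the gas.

742 kPa

Isochoric: V stays 25.1 L; P/T = const ⇒ T₂ = 1140 K, P₂ = 742 kPa.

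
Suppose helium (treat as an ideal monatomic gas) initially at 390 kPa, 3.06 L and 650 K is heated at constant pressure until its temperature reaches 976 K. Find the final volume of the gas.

Isobaric: P stays 390 kPa; V/T = const ⇒ T₂ = 976 K, V₂ = 4.59 L.

4.59 L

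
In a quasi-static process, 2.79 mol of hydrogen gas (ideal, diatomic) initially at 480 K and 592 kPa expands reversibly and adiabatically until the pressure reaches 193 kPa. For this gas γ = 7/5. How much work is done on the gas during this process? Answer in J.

V₁ = nRT₁/P₁ = 2.79×8.314×480/592 = 18.8 L.
Adiabatic: T₂/T₁ = (P₂/P₁)^((γ−1)/γ) ⇒ T₂ = 480×(0.326)^0.286 = 348 K; V₂ = 41.9 L.
ΔU = nCvΔT = 2.79×20.8×(348−480) = -7630 J.
Q = 0 for an adiabatic process, so W = −ΔU = 7630 J.
Work done on the gas = −W_by = -7630 J.

-7630 J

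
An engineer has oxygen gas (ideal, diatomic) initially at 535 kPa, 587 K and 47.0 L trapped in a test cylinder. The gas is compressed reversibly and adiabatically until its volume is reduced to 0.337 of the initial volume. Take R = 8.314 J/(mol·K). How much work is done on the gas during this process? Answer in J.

34300 J

n = P₁V₁/(RT₁) = 535×47.0/(8.314×587) = 5.15 mol.
Adiabatic: TV^(γ−1) = const ⇒ T₂ = 587×(2.97)^0.400 = 907 K; PV^γ = const ⇒ P₂ = 2450 kPa.
ΔU = nCvΔT = 5.15×20.8×(907−587) = 34300 J.
Q = 0 for an adiabatic process, so W = −ΔU = -34300 J.
Work done on the gas = −W_by = 34300 J.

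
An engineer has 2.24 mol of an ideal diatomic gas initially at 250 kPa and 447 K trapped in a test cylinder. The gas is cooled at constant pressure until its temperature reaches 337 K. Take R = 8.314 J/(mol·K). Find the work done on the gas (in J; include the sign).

2050 J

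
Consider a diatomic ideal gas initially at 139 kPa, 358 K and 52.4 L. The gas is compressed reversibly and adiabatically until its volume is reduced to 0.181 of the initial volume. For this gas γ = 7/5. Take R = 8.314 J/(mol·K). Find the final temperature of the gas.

Adiabatic: TV^(γ−1) = const ⇒ T₂ = 358×(5.52)^0.400 = 709 K; PV^γ = const ⇒ P₂ = 1520 kPa.

709 K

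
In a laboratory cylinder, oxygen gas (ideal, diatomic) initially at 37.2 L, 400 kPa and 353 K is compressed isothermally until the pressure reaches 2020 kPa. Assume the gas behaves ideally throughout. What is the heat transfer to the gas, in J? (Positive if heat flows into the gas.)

-24100 J

n = P₁V₁/(RT₁) = 400×37.2/(8.314×353) = 5.07 mol.
Isothermal: T stays 353 K; PV = const ⇒ V₂ = 7.37 L, P₂ = 2020 kPa.
ΔU = 0 (ideal gas, T constant).
W = nRT ln(V₂/V₁) = 5.07×8.314×353×ln(0.198) = -24100 J.
Q = ΔU + W = -24100 J.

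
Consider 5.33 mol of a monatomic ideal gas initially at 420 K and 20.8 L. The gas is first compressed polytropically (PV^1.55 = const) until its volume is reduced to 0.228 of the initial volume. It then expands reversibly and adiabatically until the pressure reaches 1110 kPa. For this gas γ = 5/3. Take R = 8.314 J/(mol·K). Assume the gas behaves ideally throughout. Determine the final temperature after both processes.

413 K

P₁ = nRT₁/V₁ = 5.33×8.314×420/20.8 = 895 kPa.
Step 1 — Polytropic n=1.55: T₂ = T₁(V₁/V₂)^(n−1) = 420×(4.39)^0.55 = 947 K; P₂ = P₁(V₁/V₂)^n = 8850 kPa.
W = (P₁V₁−P₂V₂)/(n−1) = (895×20.8−8850×4.74)/0.55 = -42500 J.
ΔU = nCvΔT = 5.33×12.5×(947−420) = 35000 J.
Q = ΔU + W = -7430 J.
State after step 1: P = 8850 kPa, V = 4.74 L, T = 947 K.
Step 2 — Adiabatic: T₂/T₁ = (P₂/P₁)^((γ−1)/γ) ⇒ T₂ = 947×(0.125)^0.400 = 413 K; V₂ = 16.5 L.
ΔU = nCvΔT = 5.33×12.5×(413−947) = -35500 J.
Q = 0 for an adiabatic process, so W = −ΔU = 35500 J.
Net over both steps: W = -6950 J, Q = -7430 J, ΔU = -478 J.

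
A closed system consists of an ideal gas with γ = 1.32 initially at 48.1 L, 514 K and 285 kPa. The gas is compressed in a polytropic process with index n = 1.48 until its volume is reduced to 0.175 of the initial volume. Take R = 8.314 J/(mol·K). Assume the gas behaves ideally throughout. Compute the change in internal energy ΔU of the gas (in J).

n = P₁V₁/(RT₁) = 285×48.1/(8.314×514) = 3.21 mol.
Polytropic n=1.48: T₂ = T₁(V₁/V₂)^(n−1) = 514×(5.71)^0.48 = 1190 K; P₂ = P₁(V₁/V₂)^n = 3760 kPa.
For an ideal gas ΔU = nCvΔT with Cv = R/(γ−1) = 26.0 J/(mol·K).
ΔU = 3.21×26.0×(1190−514) = 56100 J.

56100 J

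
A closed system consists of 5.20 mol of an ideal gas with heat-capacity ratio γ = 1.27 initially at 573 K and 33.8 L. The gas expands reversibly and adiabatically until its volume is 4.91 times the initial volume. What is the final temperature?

P₁ = nRT₁/V₁ = 5.20×8.314×573/33.8 = 733 kPa.
Adiabatic: TV^(γ−1) = const ⇒ T₂ = 573×(0.204)^0.270 = 373 K; PV^γ = const ⇒ P₂ = 97.1 kPa.

373 K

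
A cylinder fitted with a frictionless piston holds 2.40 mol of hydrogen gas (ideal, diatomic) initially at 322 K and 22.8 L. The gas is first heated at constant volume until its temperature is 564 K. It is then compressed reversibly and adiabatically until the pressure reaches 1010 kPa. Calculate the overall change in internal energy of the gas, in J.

18500 J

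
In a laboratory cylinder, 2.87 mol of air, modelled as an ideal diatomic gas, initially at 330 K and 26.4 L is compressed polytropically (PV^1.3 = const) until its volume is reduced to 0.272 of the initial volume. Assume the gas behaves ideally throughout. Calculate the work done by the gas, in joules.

-12500 J

P₁ = nRT₁/V₁ = 2.87×8.314×330/26.4 = 298 kPa.
Polytropic n=1.3: T₂ = T₁(V₁/V₂)^(n−1) = 330×(3.68)^0.30 = 488 K; P₂ = P₁(V₁/V₂)^n = 1620 kPa.
W = (P₁V₁−P₂V₂)/(n−1) = (298×26.4−1620×7.18)/0.30 = -12500 J.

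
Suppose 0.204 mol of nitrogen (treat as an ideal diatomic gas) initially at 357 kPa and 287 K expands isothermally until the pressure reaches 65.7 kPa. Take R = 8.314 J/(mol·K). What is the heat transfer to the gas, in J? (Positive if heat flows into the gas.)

V₁ = nRT₁/P₁ = 0.204×8.314×287/357 = 1.36 L.
Isothermal: T stays 287 K; PV = const ⇒ V₂ = 7.41 L, P₂ = 65.7 kPa.
ΔU = 0 (ideal gas, T constant).
W = nRT ln(V₂/V₁) = 0.204×8.314×287×ln(5.43) = 824 J.
Q = ΔU + W = 824 J.

824 J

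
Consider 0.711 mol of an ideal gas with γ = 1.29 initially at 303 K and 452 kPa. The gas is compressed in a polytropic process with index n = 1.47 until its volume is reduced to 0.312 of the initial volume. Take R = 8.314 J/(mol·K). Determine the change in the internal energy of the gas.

4500 J

V₁ = nRT₁/P₁ = 0.711×8.314×303/452 = 3.96 L.
Polytropic n=1.47: T₂ = T₁(V₁/V₂)^(n−1) = 303×(3.21)^0.47 = 524 K; P₂ = P₁(V₁/V₂)^n = 2500 kPa.
For an ideal gas ΔU = nCvΔT with Cv = R/(γ−1) = 28.7 J/(mol·K).
ΔU = 0.711×28.7×(524−303) = 4500 J.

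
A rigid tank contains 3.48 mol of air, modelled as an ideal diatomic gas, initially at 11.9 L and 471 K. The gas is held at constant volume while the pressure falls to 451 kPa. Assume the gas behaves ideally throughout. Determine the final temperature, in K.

185 K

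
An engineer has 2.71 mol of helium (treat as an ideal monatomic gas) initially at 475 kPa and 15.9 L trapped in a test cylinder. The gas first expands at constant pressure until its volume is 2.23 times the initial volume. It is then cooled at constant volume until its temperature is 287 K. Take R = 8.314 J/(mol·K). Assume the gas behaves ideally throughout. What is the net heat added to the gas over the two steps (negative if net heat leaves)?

T₁ = P₁V₁/(nR) = 475×15.9/(2.71×8.314) = 335 K.
Step 1 — Isobaric: P stays 475 kPa; V/T = const ⇒ T₂ = 748 K, V₂ = 35.5 L.
W = PΔV = 475×(35.5−15.9) kPa·L = 9290 J.
ΔU = nCvΔT = 2.71×12.5×(748−335) = 13900 J.
Q = ΔU + W = nCpΔT = 23200 J.
State after step 1: P = 475 kPa, V = 35.5 L, T = 748 K.
Step 2 — Isochoric: V stays 35.5 L; P/T = const ⇒ T₂ = 287 K, P₂ = 182 kPa.
W = 0 (no volume change).
ΔU = nCvΔT = 2.71×12.5×(287−748) = -15600 J.
Q = ΔU = -15600 J.
Net over both steps: W = 9290 J, Q = 7660 J, ΔU = -1630 J.

7660 J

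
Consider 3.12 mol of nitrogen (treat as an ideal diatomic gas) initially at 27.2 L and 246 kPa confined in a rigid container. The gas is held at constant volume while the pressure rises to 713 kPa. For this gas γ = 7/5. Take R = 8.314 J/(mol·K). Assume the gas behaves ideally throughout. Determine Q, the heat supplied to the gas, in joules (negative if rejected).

T₁ = P₁V₁/(nR) = 246×27.2/(3.12×8.314) = 258 K.
Isochoric: V stays 27.2 L; P/T = const ⇒ T₂ = 748 K, P₂ = 713 kPa.
W = 0 (no volume change).
ΔU = nCvΔT = 3.12×20.8×(748−258) = 31800 J.
Q = ΔU = 31800 J.

31800 J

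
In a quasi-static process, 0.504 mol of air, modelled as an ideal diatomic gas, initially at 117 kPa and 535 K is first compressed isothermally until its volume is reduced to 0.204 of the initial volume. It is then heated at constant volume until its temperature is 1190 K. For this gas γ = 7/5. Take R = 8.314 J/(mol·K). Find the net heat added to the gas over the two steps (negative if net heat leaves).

V₁ = nRT₁/P₁ = 0.504×8.314×535/117 = 19.2 L.
Step 1 — Isothermal: T stays 535 K; PV = const ⇒ V₂ = 3.91 L, P₂ = 574 kPa.
ΔU = 0 (ideal gas, T constant).
W = nRT ln(V₂/V₁) = 0.504×8.314×535×ln(0.204) = -3560 J.
Q = ΔU + W = -3560 J.
State after step 1: P = 574 kPa, V = 3.91 L, T = 535 K.
Step 2 — Isochoric: V stays 3.91 L; P/T = const ⇒ T₂ = 1190 K, P₂ = 1280 kPa.
W = 0 (no volume change).
ΔU = nCvΔT = 0.504×20.8×(1190−535) = 6860 J.
Q = ΔU = 6860 J.
Net over both steps: W = -3560 J, Q = 3300 J, ΔU = 6860 J.

3300 J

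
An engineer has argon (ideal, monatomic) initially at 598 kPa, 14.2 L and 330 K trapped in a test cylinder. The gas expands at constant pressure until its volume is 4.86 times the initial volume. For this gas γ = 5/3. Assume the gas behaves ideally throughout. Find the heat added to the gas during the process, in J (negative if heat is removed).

81900 J

n = P₁V₁/(RT₁) = 598×14.2/(8.314×330) = 3.10 mol.
Isobaric: P stays 598 kPa; V/T = const ⇒ T₂ = 1600 K, V₂ = 69.0 L.
W = PΔV = 598×(69.0−14.2) kPa·L = 32800 J.
ΔU = nCvΔT = 3.10×12.5×(1600−330) = 49200 J.
Q = ΔU + W = nCpΔT = 81900 J.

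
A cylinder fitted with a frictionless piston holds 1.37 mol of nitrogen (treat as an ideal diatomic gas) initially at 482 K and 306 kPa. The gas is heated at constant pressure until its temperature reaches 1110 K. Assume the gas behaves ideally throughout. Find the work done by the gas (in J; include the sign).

7150 J

V₁ = nRT₁/P₁ = 1.37×8.314×482/306 = 17.9 L.
Isobaric: P stays 306 kPa; V/T = const ⇒ T₂ = 1110 K, V₂ = 41.3 L.
W = PΔV = 306×(41.3−17.9) kPa·L = 7150 J.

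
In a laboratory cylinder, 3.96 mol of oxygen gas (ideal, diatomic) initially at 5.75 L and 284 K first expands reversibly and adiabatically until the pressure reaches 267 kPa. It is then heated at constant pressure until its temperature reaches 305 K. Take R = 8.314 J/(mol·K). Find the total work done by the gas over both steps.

P₁ = nRT₁/V₁ = 3.96×8.314×284/5.75 = 1630 kPa.
Step 1 — Adiabatic: T₂/T₁ = (P₂/P₁)^((γ−1)/γ) ⇒ T₂ = 284×(0.164)^0.286 = 169 K; V₂ = 20.9 L.
ΔU = nCvΔT = 3.96×20.8×(169−284) = -9430 J.
Q = 0 for an adiabatic process, so W = −ΔU = 9430 J.
State after step 1: P = 267 kPa, V = 20.9 L, T = 169 K.
Step 2 — Isobaric: P stays 267 kPa; V/T = const ⇒ T₂ = 305 K, V₂ = 37.6 L.
W = PΔV = 267×(37.6−20.9) kPa·L = 4460 J.
ΔU = nCvΔT = 3.96×20.8×(305−169) = 11200 J.
Q = ΔU + W = nCpΔT = 15600 J.
Net over both steps: W = 13900 J, Q = 15600 J, ΔU = 1730 J.

13900 J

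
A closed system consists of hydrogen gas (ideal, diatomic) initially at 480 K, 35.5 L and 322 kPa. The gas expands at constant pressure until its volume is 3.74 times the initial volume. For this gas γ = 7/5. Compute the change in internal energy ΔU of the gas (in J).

78300 J

n = P₁V₁/(RT₁) = 322×35.5/(8.314×480) = 2.86 mol.
Isobaric: P stays 322 kPa; V/T = const ⇒ T₂ = 1800 K, V₂ = 133 L.
For an ideal gas ΔU = nCvΔT with Cv = (5/2)R = 20.8 J/(mol·K).
ΔU = 2.86×20.8×(1800−480) = 78300 J.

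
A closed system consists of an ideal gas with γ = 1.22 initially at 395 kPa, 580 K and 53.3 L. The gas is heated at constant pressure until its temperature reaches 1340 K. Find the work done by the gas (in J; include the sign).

27600 J

n = P₁V₁/(RT₁) = 395×53.3/(8.314×580) = 4.37 mol.
Isobaric: P stays 395 kPa; V/T = const ⇒ T₂ = 1340 K, V₂ = 123 L.
W = PΔV = 395×(123−53.3) kPa·L = 27600 J.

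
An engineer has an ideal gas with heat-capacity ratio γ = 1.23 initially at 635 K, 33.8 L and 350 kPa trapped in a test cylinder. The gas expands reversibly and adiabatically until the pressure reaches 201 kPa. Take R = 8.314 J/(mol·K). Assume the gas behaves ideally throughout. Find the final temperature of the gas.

Adiabatic: T₂/T₁ = (P₂/P₁)^((γ−1)/γ) ⇒ T₂ = 635×(0.574)^0.187 = 572 K; V₂ = 53.1 L.

572 K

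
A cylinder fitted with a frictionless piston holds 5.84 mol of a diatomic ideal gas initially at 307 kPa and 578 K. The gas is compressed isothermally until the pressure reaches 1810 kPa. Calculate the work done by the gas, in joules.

-49800 J

V₁ = nRT₁/P₁ = 5.84×8.314×578/307 = 91.4 L.
Isothermal: T stays 578 K; PV = const ⇒ V₂ = 15.5 L, P₂ = 1810 kPa.
W = nRT ln(V₂/V₁) = 5.84×8.314×578×ln(0.170) = -49800 J.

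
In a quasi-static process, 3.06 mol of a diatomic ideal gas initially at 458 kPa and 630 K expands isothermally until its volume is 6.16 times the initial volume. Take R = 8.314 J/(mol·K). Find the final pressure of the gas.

74.4 kPa

V₁ = nRT₁/P₁ = 3.06×8.314×630/458 = 35.0 L.
Isothermal: T stays 630 K; PV = const ⇒ V₂ = 216 L, P₂ = 74.4 kPa.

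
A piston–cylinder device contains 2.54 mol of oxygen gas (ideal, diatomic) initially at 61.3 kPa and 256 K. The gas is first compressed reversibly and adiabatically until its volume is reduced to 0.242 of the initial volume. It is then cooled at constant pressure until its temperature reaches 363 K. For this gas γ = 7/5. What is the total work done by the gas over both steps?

V₁ = nRT₁/P₁ = 2.54×8.314×256/61.3 = 88.2 L.
Step 1 — Adiabatic: TV^(γ−1) = const ⇒ T₂ = 256×(4.13)^0.400 = 452 K; PV^γ = const ⇒ P₂ = 447 kPa.
ΔU = nCvΔT = 2.54×20.8×(452−256) = 10300 J.
Q = 0 for an adiabatic process, so W = −ΔU = -10300 J.
State after step 1: P = 447 kPa, V = 21.3 L, T = 452 K.
Step 2 — Isobaric: P stays 447 kPa; V/T = const ⇒ T₂ = 363 K, V₂ = 17.2 L.
W = PΔV = 447×(17.2−21.3) kPa·L = -1870 J.
ΔU = nCvΔT = 2.54×20.8×(363−452) = -4680 J.
Q = ΔU + W = nCpΔT = -6550 J.
Net over both steps: W = -12200 J, Q = -6550 J, ΔU = 5650 J.

-12200 J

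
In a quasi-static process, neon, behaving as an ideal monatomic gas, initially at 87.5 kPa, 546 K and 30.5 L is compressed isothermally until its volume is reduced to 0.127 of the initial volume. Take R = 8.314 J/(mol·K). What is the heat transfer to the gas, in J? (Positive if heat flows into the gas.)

n = P₁V₁/(RT₁) = 87.5×30.5/(8.314×546) = 0.588 mol.
Isothermal: T stays 546 K; PV = const ⇒ V₂ = 3.87 L, P₂ = 689 kPa.
ΔU = 0 (ideal gas, T constant).
W = nRT ln(V₂/V₁) = 0.588×8.314×546×ln(0.127) = -5510 J.
Q = ΔU + W = -5510 J.

-5510 J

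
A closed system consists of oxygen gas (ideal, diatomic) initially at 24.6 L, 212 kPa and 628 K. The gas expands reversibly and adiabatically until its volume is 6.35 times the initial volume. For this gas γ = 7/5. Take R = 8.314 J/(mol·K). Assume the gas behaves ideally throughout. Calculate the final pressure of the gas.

15.9 kPa

Adiabatic: TV^(γ−1) = const ⇒ T₂ = 628×(0.157)^0.400 = 300 K; PV^γ = const ⇒ P₂ = 15.9 kPa.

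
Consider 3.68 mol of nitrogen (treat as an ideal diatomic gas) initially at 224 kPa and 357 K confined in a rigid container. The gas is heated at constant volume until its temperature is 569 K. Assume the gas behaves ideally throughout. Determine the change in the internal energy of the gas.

V₁ = nRT₁/P₁ = 3.68×8.314×357/224 = 48.8 L.
Isochoric: V stays 48.8 L; P/T = const ⇒ T₂ = 569 K, P₂ = 357 kPa.
For an ideal gas ΔU = nCvΔT with Cv = (5/2)R = 20.8 J/(mol·K).
ΔU = 3.68×20.8×(569−357) = 16200 J.

16200 J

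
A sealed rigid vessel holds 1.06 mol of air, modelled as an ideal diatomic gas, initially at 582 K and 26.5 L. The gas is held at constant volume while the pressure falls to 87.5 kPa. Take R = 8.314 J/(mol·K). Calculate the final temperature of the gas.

263 K

P₁ = nRT₁/V₁ = 1.06×8.314×582/26.5 = 194 kPa.
Isochoric: V stays 26.5 L; P/T = const ⇒ T₂ = 263 K, P₂ = 87.5 kPa.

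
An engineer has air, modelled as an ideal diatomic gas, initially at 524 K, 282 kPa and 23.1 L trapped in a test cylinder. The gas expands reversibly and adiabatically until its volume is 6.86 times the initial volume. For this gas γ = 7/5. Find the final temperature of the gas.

Adiabatic: TV^(γ−1) = const ⇒ T₂ = 524×(0.146)^0.400 = 243 K; PV^γ = const ⇒ P₂ = 19.0 kPa.

243 K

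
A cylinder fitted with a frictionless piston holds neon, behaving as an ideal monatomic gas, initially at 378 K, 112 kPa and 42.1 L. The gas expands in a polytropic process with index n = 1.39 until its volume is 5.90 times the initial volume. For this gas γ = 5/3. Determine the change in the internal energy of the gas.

n = P₁V₁/(RT₁) = 112×42.1/(8.314×378) = 1.50 mol.
Polytropic n=1.39: T₂ = T₁(V₁/V₂)^(n−1) = 378×(0.169)^0.39 = 189 K; P₂ = P₁(V₁/V₂)^n = 9.50 kPa.
For an ideal gas ΔU = nCvΔT with Cv = (3/2)R = 12.5 J/(mol·K).
ΔU = 1.50×12.5×(189−378) = -3530 J.

-3530 J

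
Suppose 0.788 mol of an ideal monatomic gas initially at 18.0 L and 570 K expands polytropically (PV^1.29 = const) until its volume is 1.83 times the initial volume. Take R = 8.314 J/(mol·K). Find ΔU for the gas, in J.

P₁ = nRT₁/V₁ = 0.788×8.314×570/18.0 = 207 kPa.
Polytropic n=1.29: T₂ = T₁(V₁/V₂)^(n−1) = 570×(0.546)^0.29 = 478 K; P₂ = P₁(V₁/V₂)^n = 95.1 kPa.
For an ideal gas ΔU = nCvΔT with Cv = (3/2)R = 12.5 J/(mol·K).
ΔU = 0.788×12.5×(478−570) = -900 J.

-900 J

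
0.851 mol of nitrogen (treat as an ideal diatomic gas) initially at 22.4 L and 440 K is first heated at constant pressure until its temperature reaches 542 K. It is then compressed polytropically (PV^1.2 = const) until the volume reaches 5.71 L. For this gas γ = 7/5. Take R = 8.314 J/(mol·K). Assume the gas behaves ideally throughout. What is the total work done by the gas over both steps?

-6380 J

P₁ = nRT₁/V₁ = 0.851×8.314×440/22.4 = 139 kPa.
Step 1 — Isobaric: P stays 139 kPa; V/T = const ⇒ T₂ = 542 K, V₂ = 27.6 L.
W = PΔV = 139×(27.6−22.4) kPa·L = 722 J.
ΔU = nCvΔT = 0.851×20.8×(542−440) = 1800 J.
Q = ΔU + W = nCpΔT = 2530 J.
State after step 1: P = 139 kPa, V = 27.6 L, T = 542 K.
Step 2 — Polytropic n=1.2: T₂ = T₁(V₁/V₂)^(n−1) = 542×(4.83)^0.20 = 743 K; P₂ = P₁(V₁/V₂)^n = 920 kPa.
W = (P₁V₁−P₂V₂)/(n−1) = (139×27.6−920×5.71)/0.20 = -7100 J.
ΔU = nCvΔT = 0.851×20.8×(743−542) = 3550 J.
Q = ΔU + W = -3550 J.
Net over both steps: W = -6380 J, Q = -1020 J, ΔU = 5350 J.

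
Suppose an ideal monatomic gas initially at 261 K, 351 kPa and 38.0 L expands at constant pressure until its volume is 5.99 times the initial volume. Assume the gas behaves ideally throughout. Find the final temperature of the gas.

Isobaric: P stays 351 kPa; V/T = const ⇒ T₂ = 1560 K, V₂ = 228 L.

1560 K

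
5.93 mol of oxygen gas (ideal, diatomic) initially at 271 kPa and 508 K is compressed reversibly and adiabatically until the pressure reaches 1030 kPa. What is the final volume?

35.6 L

V₁ = nRT₁/P₁ = 5.93×8.314×508/271 = 92.4 L.
Adiabatic: T₂/T₁ = (P₂/P₁)^((γ−1)/γ) ⇒ T₂ = 508×(3.80)^0.286 = 744 K; V₂ = 35.6 L.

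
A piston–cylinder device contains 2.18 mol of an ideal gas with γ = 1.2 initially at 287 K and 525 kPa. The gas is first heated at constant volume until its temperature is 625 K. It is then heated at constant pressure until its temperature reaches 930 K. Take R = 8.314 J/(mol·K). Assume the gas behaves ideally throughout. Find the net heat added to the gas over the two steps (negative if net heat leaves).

63800 J

V₁ = nRT₁/P₁ = 2.18×8.314×287/525 = 9.91 L.
Step 1 — Isochoric: V stays 9.91 L; P/T = const ⇒ T₂ = 625 K, P₂ = 1140 kPa.
W = 0 (no volume change).
ΔU = nCvΔT = 2.18×41.6×(625−287) = 30600 J.
Q = ΔU = 30600 J.
State after step 1: P = 1140 kPa, V = 9.91 L, T = 625 K.
Step 2 — Isobaric: P stays 1140 kPa; V/T = const ⇒ T₂ = 930 K, V₂ = 14.7 L.
W = PΔV = 1140×(14.7−9.91) kPa·L = 5530 J.
ΔU = nCvΔT = 2.18×41.6×(930−625) = 27600 J.
Q = ΔU + W = nCpΔT = 33200 J.
Net over both steps: W = 5530 J, Q = 63800 J, ΔU = 58300 J.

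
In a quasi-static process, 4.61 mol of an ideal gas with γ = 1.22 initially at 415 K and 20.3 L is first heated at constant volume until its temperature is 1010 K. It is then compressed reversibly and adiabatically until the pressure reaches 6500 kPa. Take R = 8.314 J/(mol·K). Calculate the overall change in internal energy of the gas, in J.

P₁ = nRT₁/V₁ = 4.61×8.314×415/20.3 = 784 kPa.
Step 1 — Isochoric: V stays 20.3 L; P/T = const ⇒ T₂ = 1010 K, P₂ = 1910 kPa.
W = 0 (no volume change).
ΔU = nCvΔT = 4.61×37.8×(1010−415) = 104000 J.
Q = ΔU = 104000 J.
State after step 1: P = 1910 kPa, V = 20.3 L, T = 1010 K.
Step 2 — Adiabatic: T₂/T₁ = (P₂/P₁)^((γ−1)/γ) ⇒ T₂ = 1010×(3.41)^0.180 = 1260 K; V₂ = 7.43 L.
ΔU = nCvΔT = 4.61×37.8×(1260−1010) = 43500 J.
Q = 0 for an adiabatic process, so W = −ΔU = -43500 J.
Net over both steps: W = -43500 J, Q = 104000 J, ΔU = 147000 J.

147000 J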